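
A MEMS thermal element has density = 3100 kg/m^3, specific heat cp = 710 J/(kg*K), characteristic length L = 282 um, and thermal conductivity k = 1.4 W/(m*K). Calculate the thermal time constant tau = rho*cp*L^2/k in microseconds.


Step 1: Convert L to m: L = 282e-6 m
Step 2: L^2 = (282e-6)^2 = 7.9524e-08 m^2
Step 3: tau = 3100 * 710 * 7.9524e-08 / 1.4 = 1.2502308857e-01 s
Step 4: Convert to microseconds (multiply by 1e6).
tau = 125023.089 us


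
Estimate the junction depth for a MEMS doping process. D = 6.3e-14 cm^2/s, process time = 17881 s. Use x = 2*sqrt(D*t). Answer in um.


Step 1: Compute D*t = 6.3e-14 * 17881 = 1.126503e-09 cm^2
Step 2: sqrt(D*t) = 3.3563e-05 cm
Step 3: x = 2 * 3.3563e-05 cm = 6.7126e-05 cm
Step 4: Convert to um (1 cm = 1e4 um): x = 0.671 um


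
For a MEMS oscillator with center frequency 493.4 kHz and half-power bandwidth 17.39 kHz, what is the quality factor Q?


Step 1: Q = f0 / bandwidth
Step 2: Q = 493.4 / 17.39
Q = 28.4


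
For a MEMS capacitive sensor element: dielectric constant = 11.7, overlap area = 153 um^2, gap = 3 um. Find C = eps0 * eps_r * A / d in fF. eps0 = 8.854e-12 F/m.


Step 1: Convert area to m^2: A = 153e-12 m^2
Step 2: Convert gap to m: d = 3e-6 m
Step 3: C = eps0 * eps_r * A / d
C = 8.854e-12 * 11.7 * 153e-12 / 3e-6
Step 4: Convert to fF (multiply by 1e15).
C = 5.28 fF


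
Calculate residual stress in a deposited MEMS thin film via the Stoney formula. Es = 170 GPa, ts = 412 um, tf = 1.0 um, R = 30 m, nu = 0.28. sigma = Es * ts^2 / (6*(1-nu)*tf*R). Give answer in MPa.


Step 1: Compute numerator: Es * ts^2 = 170 * 412^2 = 28856480 (GPa*um^2)
Step 2: Compute denominator (R in um): 6*(1-nu)*tf*R = 6*0.72*1.0*30e6 = 129600000.0 (um^2)
Step 3: sigma (GPa) = 28856480 / 129600000.0 = 2.22658e-01 GPa
Step 4: Convert to MPa (x1000): sigma = 222.7 MPa


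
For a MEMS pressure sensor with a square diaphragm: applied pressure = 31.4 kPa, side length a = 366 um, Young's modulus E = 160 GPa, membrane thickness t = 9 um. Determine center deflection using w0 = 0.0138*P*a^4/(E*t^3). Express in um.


Step 1: Convert pressure to compatible units (E is in GPa, so P in GPa).
P = 31.4 kPa = 31.4e-6 GPa
Step 2: Compute numerator: 0.0138 * P * a^4.
a^4 = 366^4 = 17944209936
numerator = 0.0138 * 31.4e-6 * 17944209936 = 7.7756e+03
Step 3: Compute denominator: E * t^3 = 160 * 9^3 = 116640
Step 4: w0 = numerator / denominator = 7.7756e+03 / 116640 = 0.0667 um


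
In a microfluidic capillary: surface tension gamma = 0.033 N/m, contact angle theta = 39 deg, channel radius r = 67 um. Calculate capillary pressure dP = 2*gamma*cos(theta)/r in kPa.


Step 1: cos(39 deg) = 0.7771
Step 2: Convert r to m: r = 67e-6 m
Step 3: dP = 2 * 0.033 * 0.7771 / 67e-6 = 765.5 Pa
Step 4: Convert Pa to kPa (divide by 1000).
dP = 0.77 kPa


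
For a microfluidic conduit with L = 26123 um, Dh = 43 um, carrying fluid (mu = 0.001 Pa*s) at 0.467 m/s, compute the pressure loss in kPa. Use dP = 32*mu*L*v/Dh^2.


Step 1: Convert to SI: L = 26123e-6 m, Dh = 43e-6 m
Step 2: dP = 32 * 0.001 * 26123e-6 * 0.467 / (43e-6)^2
Step 3: dP = 211131.48 Pa
Step 4: Convert to kPa: dP = 211.13 kPa


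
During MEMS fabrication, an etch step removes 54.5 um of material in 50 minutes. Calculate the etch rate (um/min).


Step 1: Etch rate = depth / time
Step 2: rate = 54.5 / 50
rate = 1.09 um/min


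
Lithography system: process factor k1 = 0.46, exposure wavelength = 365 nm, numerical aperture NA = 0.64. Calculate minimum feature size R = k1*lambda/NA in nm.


Step 1: Identify values: k1 = 0.46, lambda = 365 nm, NA = 0.64
Step 2: R = k1 * lambda / NA
R = 0.46 * 365 / 0.64
R = 262.3 nm


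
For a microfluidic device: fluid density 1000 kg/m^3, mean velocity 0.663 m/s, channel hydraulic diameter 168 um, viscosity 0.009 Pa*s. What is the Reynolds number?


Step 1: Convert Dh to meters: Dh = 168e-6 m
Step 2: Re = rho * v * Dh / mu
Re = 1000 * 0.663 * 168e-6 / 0.009
Re = 12.376


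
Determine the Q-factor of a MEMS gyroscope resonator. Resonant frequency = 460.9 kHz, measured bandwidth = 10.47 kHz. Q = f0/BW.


Step 1: Q = f0 / bandwidth
Step 2: Q = 460.9 / 10.47
Q = 44.0


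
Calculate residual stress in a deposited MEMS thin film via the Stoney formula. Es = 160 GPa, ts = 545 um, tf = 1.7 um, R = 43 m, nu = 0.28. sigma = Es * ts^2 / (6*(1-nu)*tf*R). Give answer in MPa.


Step 1: Compute numerator: Es * ts^2 = 160 * 545^2 = 47524000 (GPa*um^2)
Step 2: Compute denominator (R in um): 6*(1-nu)*tf*R = 6*0.72*1.7*43e6 = 315792000.0 (um^2)
Step 3: sigma (GPa) = 47524000 / 315792000.0 = 1.50491e-01 GPa
Step 4: Convert to MPa (x1000): sigma = 150.5 MPa


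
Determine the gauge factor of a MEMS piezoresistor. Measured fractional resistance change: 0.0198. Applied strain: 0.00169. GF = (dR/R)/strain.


Step 1: Identify values.
dR/R = 0.0198, strain = 0.00169
Step 2: GF = (dR/R) / strain = 0.0198 / 0.00169
GF = 11.7


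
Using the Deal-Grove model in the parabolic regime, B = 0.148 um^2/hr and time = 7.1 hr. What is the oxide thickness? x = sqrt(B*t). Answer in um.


Step 1: Compute B*t = 0.148 * 7.1 = 1.0508
Step 2: x = sqrt(1.0508)
x = 1.025 um


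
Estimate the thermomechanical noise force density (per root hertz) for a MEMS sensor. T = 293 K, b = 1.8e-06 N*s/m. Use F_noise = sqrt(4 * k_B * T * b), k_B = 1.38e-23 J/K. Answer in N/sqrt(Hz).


Step 1: Compute 4 * k_B * T * b
= 4 * 1.38e-23 * 293 * 1.8e-06
= 2.9112e-26 N^2/Hz
Step 2: F_noise = sqrt(2.9112e-26)
F_noise = 1.71e-13 N/sqrt(Hz)


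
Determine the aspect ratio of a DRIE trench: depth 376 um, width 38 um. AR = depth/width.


Step 1: AR = depth / width
Step 2: AR = 376 / 38
AR = 9.9


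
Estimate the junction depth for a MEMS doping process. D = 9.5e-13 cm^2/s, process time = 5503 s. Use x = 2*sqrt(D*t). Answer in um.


Step 1: Compute D*t = 9.5e-13 * 5503 = 5.22785e-09 cm^2
Step 2: sqrt(D*t) = 7.23039e-05 cm
Step 3: x = 2 * 7.23039e-05 cm = 1.446078e-04 cm
Step 4: Convert to um (1 cm = 1e4 um): x = 1.446 um


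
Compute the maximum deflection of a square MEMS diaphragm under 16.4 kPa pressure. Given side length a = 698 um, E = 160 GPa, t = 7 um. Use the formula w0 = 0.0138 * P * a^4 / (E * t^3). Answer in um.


Step 1: Convert pressure to compatible units (E is in GPa, so P in GPa).
P = 16.4 kPa = 16.4e-6 GPa
Step 2: Compute numerator: 0.0138 * P * a^4.
a^4 = 698^4 = 237367737616
numerator = 0.0138 * 16.4e-6 * 237367737616 = 5.37211e+04
Step 3: Compute denominator: E * t^3 = 160 * 7^3 = 54880
Step 4: w0 = numerator / denominator = 5.37211e+04 / 54880 = 0.9789 um


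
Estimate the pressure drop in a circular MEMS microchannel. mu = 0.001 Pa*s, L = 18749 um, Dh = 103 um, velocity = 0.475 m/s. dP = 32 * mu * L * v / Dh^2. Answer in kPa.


Step 1: Convert to SI: L = 18749e-6 m, Dh = 103e-6 m
Step 2: dP = 32 * 0.001 * 18749e-6 * 0.475 / (103e-6)^2
Step 3: dP = 26862.55 Pa
Step 4: Convert to kPa: dP = 26.86 kPa


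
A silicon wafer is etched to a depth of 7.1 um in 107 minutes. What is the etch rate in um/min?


Step 1: Etch rate = depth / time
Step 2: rate = 7.1 / 107
rate = 0.066 um/min


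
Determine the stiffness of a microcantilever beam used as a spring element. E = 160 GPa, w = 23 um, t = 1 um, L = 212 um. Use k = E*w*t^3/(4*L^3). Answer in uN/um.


Step 1: Convert E to consistent units (1 GPa = 1000 uN/um^2).
E = 160 GPa = 160000 uN/um^2
Step 2: Compute t^3 = 1^3 = 1
Step 3: Compute L^3 = 212^3 = 9528128
Step 4: k = 160000 * 23 * 1 / (4 * 9528128)
k = 0.0966 uN/um


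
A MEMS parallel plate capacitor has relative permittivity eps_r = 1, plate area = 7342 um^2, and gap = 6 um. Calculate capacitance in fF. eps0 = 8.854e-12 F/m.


Step 1: Convert area to m^2: A = 7342e-12 m^2
Step 2: Convert gap to m: d = 6e-6 m
Step 3: C = eps0 * eps_r * A / d
C = 8.854e-12 * 1 * 7342e-12 / 6e-6
Step 4: Convert to fF (multiply by 1e15).
C = 10.83 fF


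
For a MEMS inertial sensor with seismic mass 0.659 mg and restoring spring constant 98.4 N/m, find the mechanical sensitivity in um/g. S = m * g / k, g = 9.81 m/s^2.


Step 1: Convert mass: m = 0.659 mg = 6.59e-07 kg
Step 2: S = m * g / k = 6.59e-07 * 9.81 / 98.4
Step 3: S = 6.57e-08 m/g
Step 4: Convert to um/g: S = 0.066 um/g


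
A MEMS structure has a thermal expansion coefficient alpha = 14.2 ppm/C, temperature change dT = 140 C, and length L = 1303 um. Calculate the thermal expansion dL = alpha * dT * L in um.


Step 1: Convert CTE: alpha = 14.2 ppm/C = 14.2e-6 /C
Step 2: dL = 14.2e-6 * 140 * 1303
dL = 2.5904 um


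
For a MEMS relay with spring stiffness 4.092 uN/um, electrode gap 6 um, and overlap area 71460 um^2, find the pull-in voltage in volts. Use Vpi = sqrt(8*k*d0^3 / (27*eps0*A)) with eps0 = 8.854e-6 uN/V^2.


Step 1: Compute numerator: 8 * k * d0^3 = 8 * 4.092 * 6^3 = 7070.976
Step 2: Compute denominator: 27 * eps0 * A = 27 * 8.854e-6 * 71460 = 17.083085
Step 3: Vpi = sqrt(7070.976 / 17.083085)
Vpi = 20.34 V


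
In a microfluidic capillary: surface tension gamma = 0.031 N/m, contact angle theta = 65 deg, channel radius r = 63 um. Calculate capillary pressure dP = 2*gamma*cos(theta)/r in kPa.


Step 1: cos(65 deg) = 0.4226
Step 2: Convert r to m: r = 63e-6 m
Step 3: dP = 2 * 0.031 * 0.4226 / 63e-6 = 415.9 Pa
Step 4: Convert Pa to kPa (divide by 1000).
dP = 0.42 kPa


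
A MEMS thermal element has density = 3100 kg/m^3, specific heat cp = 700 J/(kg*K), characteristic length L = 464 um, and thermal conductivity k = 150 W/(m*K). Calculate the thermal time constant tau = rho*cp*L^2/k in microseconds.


Step 1: Convert L to m: L = 464e-6 m
Step 2: L^2 = (464e-6)^2 = 2.15296e-07 m^2
Step 3: tau = 3100 * 700 * 2.15296e-07 / 150 = 3.11461547e-03 s
Step 4: Convert to microseconds (multiply by 1e6).
tau = 3114.615 us


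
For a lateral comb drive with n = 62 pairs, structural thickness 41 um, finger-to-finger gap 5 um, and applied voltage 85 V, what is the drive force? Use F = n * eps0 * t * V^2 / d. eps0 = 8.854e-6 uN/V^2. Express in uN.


Step 1: Parameters: n=62, eps0=8.854e-6 uN/V^2, t=41 um, V=85 V, d=5 um
Step 2: V^2 = 7225
Step 3: F = 62 * 8.854e-6 * 41 * 7225 / 5
F = 32.522 uN


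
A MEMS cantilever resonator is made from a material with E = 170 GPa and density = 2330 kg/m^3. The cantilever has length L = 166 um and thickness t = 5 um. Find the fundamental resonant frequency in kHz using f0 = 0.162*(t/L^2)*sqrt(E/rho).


Step 1: Convert units to SI.
t_SI = 5e-6 m, L_SI = 166e-6 m
Step 2: Calculate sqrt(E/rho).
sqrt(170e9 / 2330) = 8541.74 m/s
Step 3: Compute f0.
f0 = 0.162 * 5e-6 / (166e-6)^2 * 8541.74 = 251081.8 Hz = 251.08 kHz


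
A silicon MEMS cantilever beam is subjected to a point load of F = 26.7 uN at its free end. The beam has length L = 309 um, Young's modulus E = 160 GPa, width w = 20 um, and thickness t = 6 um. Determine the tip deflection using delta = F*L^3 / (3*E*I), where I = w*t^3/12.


Step 1: Calculate the second moment of area.
I = w * t^3 / 12 = 20 * 6^3 / 12 = 360.0 um^4
Step 2: Convert E to consistent units (1 GPa = 1000 uN/um^2).
E = 160 GPa = 160000 uN/um^2
Step 3: Calculate tip deflection.
delta = F * L^3 / (3 * E * I)
delta = 26.7 * 309^3 / (3 * 160000 * 360.0)
delta = 4.5587 um


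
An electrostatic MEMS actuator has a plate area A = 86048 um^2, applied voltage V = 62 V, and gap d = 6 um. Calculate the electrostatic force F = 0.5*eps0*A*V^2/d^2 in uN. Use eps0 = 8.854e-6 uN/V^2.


Step 1: Identify parameters.
eps0 = 8.854e-6 uN/V^2, A = 86048 um^2, V = 62 V, d = 6 um
Step 2: Compute V^2 = 62^2 = 3844
Step 3: Compute d^2 = 6^2 = 36
Step 4: F = 0.5 * 8.854e-6 * 86048 * 3844 / 36
F = 40.675 uN


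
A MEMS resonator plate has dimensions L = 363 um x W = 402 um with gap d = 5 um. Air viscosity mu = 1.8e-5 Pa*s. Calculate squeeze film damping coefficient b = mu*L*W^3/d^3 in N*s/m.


Step 1: Convert to SI.
L = 363e-6 m, W = 402e-6 m, d = 5e-6 m
Step 2: W^3 = (402e-6)^3 = 6.50e-11 m^3
Step 3: d^3 = (5e-6)^3 = 1.25e-16 m^3
Step 4: b = 1.8e-5 * 363e-6 * 6.50e-11 / 1.25e-16
b = 3.40e-03 N*s/m


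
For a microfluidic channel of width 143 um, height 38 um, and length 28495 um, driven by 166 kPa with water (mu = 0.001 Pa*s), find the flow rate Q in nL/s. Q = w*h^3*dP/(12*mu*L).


Step 1: Convert all dimensions to SI (meters).
w = 143e-6 m, h = 38e-6 m, L = 28495e-6 m, dP = 166e3 Pa
Step 2: Q = w * h^3 * dP / (12 * mu * L)
Q = 143e-6 * (38e-6)^3 * 166e3 / (12 * 0.001 * 28495e-6) = 3.80929852e-09 m^3/s
Step 3: Convert Q from m^3/s to nL/s (1 m^3 = 1e12 nL, so multiply by 1e12).
Q = 3809.299 nL/s


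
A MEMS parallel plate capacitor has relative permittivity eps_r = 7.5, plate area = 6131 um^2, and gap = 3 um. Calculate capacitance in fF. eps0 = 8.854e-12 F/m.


Step 1: Convert area to m^2: A = 6131e-12 m^2
Step 2: Convert gap to m: d = 3e-6 m
Step 3: C = eps0 * eps_r * A / d
C = 8.854e-12 * 7.5 * 6131e-12 / 3e-6
Step 4: Convert to fF (multiply by 1e15).
C = 135.71 fF


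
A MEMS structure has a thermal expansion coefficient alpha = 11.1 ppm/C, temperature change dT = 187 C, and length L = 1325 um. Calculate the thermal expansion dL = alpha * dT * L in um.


Step 1: Convert CTE: alpha = 11.1 ppm/C = 11.1e-6 /C
Step 2: dL = 11.1e-6 * 187 * 1325
dL = 2.7503 um


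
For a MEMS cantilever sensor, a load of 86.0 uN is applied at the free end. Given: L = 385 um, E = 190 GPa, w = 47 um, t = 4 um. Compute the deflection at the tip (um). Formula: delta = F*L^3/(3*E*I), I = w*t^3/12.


Step 1: Calculate the second moment of area.
I = w * t^3 / 12 = 47 * 4^3 / 12 = 250.6667 um^4
Step 2: Convert E to consistent units (1 GPa = 1000 uN/um^2).
E = 190 GPa = 190000 uN/um^2
Step 3: Calculate tip deflection.
delta = F * L^3 / (3 * E * I)
delta = 86.0 * 385^3 / (3 * 190000 * 250.6667)
delta = 34.3486 um


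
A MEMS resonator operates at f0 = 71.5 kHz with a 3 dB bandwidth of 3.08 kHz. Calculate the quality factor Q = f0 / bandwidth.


Step 1: Q = f0 / bandwidth
Step 2: Q = 71.5 / 3.08
Q = 23.2


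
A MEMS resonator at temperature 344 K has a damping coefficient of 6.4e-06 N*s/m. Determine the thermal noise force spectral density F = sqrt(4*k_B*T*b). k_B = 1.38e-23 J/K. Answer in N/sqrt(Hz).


Step 1: Compute 4 * k_B * T * b
= 4 * 1.38e-23 * 344 * 6.4e-06
= 1.2153e-25 N^2/Hz
Step 2: F_noise = sqrt(1.2153e-25)
F_noise = 3.49e-13 N/sqrt(Hz)


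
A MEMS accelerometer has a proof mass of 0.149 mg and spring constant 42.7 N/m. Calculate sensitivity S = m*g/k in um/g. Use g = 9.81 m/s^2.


Step 1: Convert mass: m = 0.149 mg = 1.49e-07 kg
Step 2: S = m * g / k = 1.49e-07 * 9.81 / 42.7
Step 3: S = 3.42e-08 m/g
Step 4: Convert to um/g: S = 0.034 um/g


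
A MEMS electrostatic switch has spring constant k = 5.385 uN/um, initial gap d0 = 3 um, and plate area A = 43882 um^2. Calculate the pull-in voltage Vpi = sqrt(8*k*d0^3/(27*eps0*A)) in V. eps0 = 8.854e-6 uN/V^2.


Step 1: Compute numerator: 8 * k * d0^3 = 8 * 5.385 * 3^3 = 1163.16
Step 2: Compute denominator: 27 * eps0 * A = 27 * 8.854e-6 * 43882 = 10.490343
Step 3: Vpi = sqrt(1163.16 / 10.490343)
Vpi = 10.53 V


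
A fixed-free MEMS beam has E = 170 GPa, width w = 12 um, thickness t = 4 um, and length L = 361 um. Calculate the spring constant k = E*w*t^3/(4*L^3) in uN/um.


Step 1: Convert E to consistent units (1 GPa = 1000 uN/um^2).
E = 170 GPa = 170000 uN/um^2
Step 2: Compute t^3 = 4^3 = 64
Step 3: Compute L^3 = 361^3 = 47045881
Step 4: k = 170000 * 12 * 64 / (4 * 47045881)
k = 0.6938 uN/um


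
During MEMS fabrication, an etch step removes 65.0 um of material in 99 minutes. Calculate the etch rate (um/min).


Step 1: Etch rate = depth / time
Step 2: rate = 65.0 / 99
rate = 0.657 um/min


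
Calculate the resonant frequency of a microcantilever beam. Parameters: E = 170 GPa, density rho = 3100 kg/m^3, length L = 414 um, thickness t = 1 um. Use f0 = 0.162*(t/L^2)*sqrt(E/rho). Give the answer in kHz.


Step 1: Convert units to SI.
t_SI = 1e-6 m, L_SI = 414e-6 m
Step 2: Calculate sqrt(E/rho).
sqrt(170e9 / 3100) = 7405.32 m/s
Step 3: Compute f0.
f0 = 0.162 * 1e-6 / (414e-6)^2 * 7405.32 = 6999.4 Hz = 7.0 kHz


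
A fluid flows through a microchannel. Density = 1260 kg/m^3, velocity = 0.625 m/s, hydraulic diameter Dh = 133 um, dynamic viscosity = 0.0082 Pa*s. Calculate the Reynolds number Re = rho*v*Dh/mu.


Step 1: Convert Dh to meters: Dh = 133e-6 m
Step 2: Re = rho * v * Dh / mu
Re = 1260 * 0.625 * 133e-6 / 0.0082
Re = 12.773


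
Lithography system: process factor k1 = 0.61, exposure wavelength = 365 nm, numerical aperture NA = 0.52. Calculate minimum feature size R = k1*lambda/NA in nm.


Step 1: Identify values: k1 = 0.61, lambda = 365 nm, NA = 0.52
Step 2: R = k1 * lambda / NA
R = 0.61 * 365 / 0.52
R = 428.2 nm


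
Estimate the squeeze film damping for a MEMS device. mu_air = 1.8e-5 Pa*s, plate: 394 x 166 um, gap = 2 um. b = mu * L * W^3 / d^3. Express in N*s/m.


Step 1: Convert to SI.
L = 394e-6 m, W = 166e-6 m, d = 2e-6 m
Step 2: W^3 = (166e-6)^3 = 4.57e-12 m^3
Step 3: d^3 = (2e-6)^3 = 8.00e-18 m^3
Step 4: b = 1.8e-5 * 394e-6 * 4.57e-12 / 8.00e-18
b = 4.06e-03 N*s/m


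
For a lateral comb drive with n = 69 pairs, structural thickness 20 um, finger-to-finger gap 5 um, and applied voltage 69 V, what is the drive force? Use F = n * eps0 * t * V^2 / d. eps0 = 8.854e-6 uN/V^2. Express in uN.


Step 1: Parameters: n=69, eps0=8.854e-6 uN/V^2, t=20 um, V=69 V, d=5 um
Step 2: V^2 = 4761
Step 3: F = 69 * 8.854e-6 * 20 * 4761 / 5
F = 11.634 uN


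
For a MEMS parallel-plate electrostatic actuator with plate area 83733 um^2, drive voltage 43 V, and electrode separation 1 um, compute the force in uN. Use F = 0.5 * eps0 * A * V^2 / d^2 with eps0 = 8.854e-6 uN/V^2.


Step 1: Identify parameters.
eps0 = 8.854e-6 uN/V^2, A = 83733 um^2, V = 43 V, d = 1 um
Step 2: Compute V^2 = 43^2 = 1849
Step 3: Compute d^2 = 1^2 = 1
Step 4: F = 0.5 * 8.854e-6 * 83733 * 1849 / 1
F = 685.398 uN


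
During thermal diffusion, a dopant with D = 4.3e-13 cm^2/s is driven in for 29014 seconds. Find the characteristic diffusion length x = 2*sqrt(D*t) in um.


Step 1: Compute D*t = 4.3e-13 * 29014 = 1.247602e-08 cm^2
Step 2: sqrt(D*t) = 1.11696e-04 cm
Step 3: x = 2 * 1.11696e-04 cm = 2.23392e-04 cm
Step 4: Convert to um (1 cm = 1e4 um): x = 2.234 um


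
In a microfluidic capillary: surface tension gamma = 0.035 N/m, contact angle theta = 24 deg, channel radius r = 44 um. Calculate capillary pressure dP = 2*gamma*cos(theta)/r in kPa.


Step 1: cos(24 deg) = 0.9135
Step 2: Convert r to m: r = 44e-6 m
Step 3: dP = 2 * 0.035 * 0.9135 / 44e-6 = 1453.3 Pa
Step 4: Convert Pa to kPa (divide by 1000).
dP = 1.45 kPa


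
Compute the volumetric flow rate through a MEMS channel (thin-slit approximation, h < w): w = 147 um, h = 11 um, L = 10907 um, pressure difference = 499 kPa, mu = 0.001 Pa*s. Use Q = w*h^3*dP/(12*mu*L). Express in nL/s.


Step 1: Convert all dimensions to SI (meters).
w = 147e-6 m, h = 11e-6 m, L = 10907e-6 m, dP = 499e3 Pa
Step 2: Q = w * h^3 * dP / (12 * mu * L)
Q = 147e-6 * (11e-6)^3 * 499e3 / (12 * 0.001 * 10907e-6) = 7.4594941e-10 m^3/s
Step 3: Convert Q from m^3/s to nL/s (1 m^3 = 1e12 nL, so multiply by 1e12).
Q = 745.949 nL/s


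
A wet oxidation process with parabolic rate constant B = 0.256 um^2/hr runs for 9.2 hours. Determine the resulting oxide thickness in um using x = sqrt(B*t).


Step 1: Compute B*t = 0.256 * 9.2 = 2.3552
Step 2: x = sqrt(2.3552)
x = 1.535 um


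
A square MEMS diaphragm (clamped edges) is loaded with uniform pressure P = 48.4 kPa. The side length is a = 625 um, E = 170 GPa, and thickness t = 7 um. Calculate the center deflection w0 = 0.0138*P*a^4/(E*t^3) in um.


Step 1: Convert pressure to compatible units (E is in GPa, so P in GPa).
P = 48.4 kPa = 48.4e-6 GPa
Step 2: Compute numerator: 0.0138 * P * a^4.
a^4 = 625^4 = 152587890625
numerator = 0.0138 * 48.4e-6 * 152587890625 = 1.019165e+05
Step 3: Compute denominator: E * t^3 = 170 * 7^3 = 58310
Step 4: w0 = numerator / denominator = 1.019165e+05 / 58310 = 1.7478 um


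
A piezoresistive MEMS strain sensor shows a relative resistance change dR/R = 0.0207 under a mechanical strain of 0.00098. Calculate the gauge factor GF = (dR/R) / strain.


Step 1: Identify values.
dR/R = 0.0207, strain = 0.00098
Step 2: GF = (dR/R) / strain = 0.0207 / 0.00098
GF = 21.1


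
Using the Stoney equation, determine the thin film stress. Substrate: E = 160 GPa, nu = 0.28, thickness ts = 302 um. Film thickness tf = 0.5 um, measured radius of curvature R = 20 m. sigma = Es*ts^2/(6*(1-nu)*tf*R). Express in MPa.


Step 1: Compute numerator: Es * ts^2 = 160 * 302^2 = 14592640 (GPa*um^2)
Step 2: Compute denominator (R in um): 6*(1-nu)*tf*R = 6*0.72*0.5*20e6 = 43200000.0 (um^2)
Step 3: sigma (GPa) = 14592640 / 43200000.0 = 3.37793e-01 GPa
Step 4: Convert to MPa (x1000): sigma = 337.8 MPa


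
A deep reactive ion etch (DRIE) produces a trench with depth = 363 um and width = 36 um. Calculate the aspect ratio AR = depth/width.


Step 1: AR = depth / width
Step 2: AR = 363 / 36
AR = 10.1


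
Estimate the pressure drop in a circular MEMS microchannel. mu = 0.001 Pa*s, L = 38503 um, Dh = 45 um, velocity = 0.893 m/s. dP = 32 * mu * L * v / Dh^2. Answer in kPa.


Step 1: Convert to SI: L = 38503e-6 m, Dh = 45e-6 m
Step 2: dP = 32 * 0.001 * 38503e-6 * 0.893 / (45e-6)^2
Step 3: dP = 543339.12 Pa
Step 4: Convert to kPa: dP = 543.34 kPa


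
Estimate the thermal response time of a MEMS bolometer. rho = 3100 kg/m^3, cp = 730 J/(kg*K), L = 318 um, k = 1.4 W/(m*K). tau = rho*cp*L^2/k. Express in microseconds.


Step 1: Convert L to m: L = 318e-6 m
Step 2: L^2 = (318e-6)^2 = 1.01124e-07 m^2
Step 3: tau = 3100 * 730 * 1.01124e-07 / 1.4 = 1.6345972286e-01 s
Step 4: Convert to microseconds (multiply by 1e6).
tau = 163459.723 us


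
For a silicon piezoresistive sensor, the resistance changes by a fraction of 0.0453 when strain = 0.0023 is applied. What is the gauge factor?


Step 1: Identify values.
dR/R = 0.0453, strain = 0.0023
Step 2: GF = (dR/R) / strain = 0.0453 / 0.0023
GF = 19.7


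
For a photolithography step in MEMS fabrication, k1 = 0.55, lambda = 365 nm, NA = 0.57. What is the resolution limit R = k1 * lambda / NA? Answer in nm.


Step 1: Identify values: k1 = 0.55, lambda = 365 nm, NA = 0.57
Step 2: R = k1 * lambda / NA
R = 0.55 * 365 / 0.57
R = 352.2 nm


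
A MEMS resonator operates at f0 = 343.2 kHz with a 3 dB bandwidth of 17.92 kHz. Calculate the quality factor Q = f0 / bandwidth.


Step 1: Q = f0 / bandwidth
Step 2: Q = 343.2 / 17.92
Q = 19.2


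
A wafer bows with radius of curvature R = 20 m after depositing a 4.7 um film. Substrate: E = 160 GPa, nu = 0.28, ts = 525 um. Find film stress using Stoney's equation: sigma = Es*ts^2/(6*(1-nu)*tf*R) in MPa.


Step 1: Compute numerator: Es * ts^2 = 160 * 525^2 = 44100000 (GPa*um^2)
Step 2: Compute denominator (R in um): 6*(1-nu)*tf*R = 6*0.72*4.7*20e6 = 406080000.0 (um^2)
Step 3: sigma (GPa) = 44100000 / 406080000.0 = 1.08599e-01 GPa
Step 4: Convert to MPa (x1000): sigma = 108.6 MPa


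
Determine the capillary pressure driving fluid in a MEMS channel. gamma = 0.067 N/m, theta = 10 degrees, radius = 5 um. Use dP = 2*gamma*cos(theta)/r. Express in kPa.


Step 1: cos(10 deg) = 0.9848
Step 2: Convert r to m: r = 5e-6 m
Step 3: dP = 2 * 0.067 * 0.9848 / 5e-6 = 26392.6 Pa
Step 4: Convert Pa to kPa (divide by 1000).
dP = 26.39 kPa


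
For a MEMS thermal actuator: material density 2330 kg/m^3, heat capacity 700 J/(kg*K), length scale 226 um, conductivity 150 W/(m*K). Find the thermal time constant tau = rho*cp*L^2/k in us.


Step 1: Convert L to m: L = 226e-6 m
Step 2: L^2 = (226e-6)^2 = 5.1076e-08 m^2
Step 3: tau = 2330 * 700 * 5.1076e-08 / 150 = 5.5536637e-04 s
Step 4: Convert to microseconds (multiply by 1e6).
tau = 555.366 us


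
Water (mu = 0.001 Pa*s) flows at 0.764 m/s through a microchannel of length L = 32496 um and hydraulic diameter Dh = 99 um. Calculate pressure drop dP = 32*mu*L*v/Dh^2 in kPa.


Step 1: Convert to SI: L = 32496e-6 m, Dh = 99e-6 m
Step 2: dP = 32 * 0.001 * 32496e-6 * 0.764 / (99e-6)^2
Step 3: dP = 81059.30 Pa
Step 4: Convert to kPa: dP = 81.06 kPa


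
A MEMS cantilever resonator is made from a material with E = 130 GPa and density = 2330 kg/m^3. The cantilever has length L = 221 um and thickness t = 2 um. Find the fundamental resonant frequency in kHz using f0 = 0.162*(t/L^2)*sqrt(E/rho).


Step 1: Convert units to SI.
t_SI = 2e-6 m, L_SI = 221e-6 m
Step 2: Calculate sqrt(E/rho).
sqrt(130e9 / 2330) = 7469.54 m/s
Step 3: Compute f0.
f0 = 0.162 * 2e-6 / (221e-6)^2 * 7469.54 = 49551.2 Hz = 49.55 kHz


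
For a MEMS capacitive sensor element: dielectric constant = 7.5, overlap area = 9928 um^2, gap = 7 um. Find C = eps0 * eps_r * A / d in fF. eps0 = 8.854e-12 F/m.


Step 1: Convert area to m^2: A = 9928e-12 m^2
Step 2: Convert gap to m: d = 7e-6 m
Step 3: C = eps0 * eps_r * A / d
C = 8.854e-12 * 7.5 * 9928e-12 / 7e-6
Step 4: Convert to fF (multiply by 1e15).
C = 94.18 fF


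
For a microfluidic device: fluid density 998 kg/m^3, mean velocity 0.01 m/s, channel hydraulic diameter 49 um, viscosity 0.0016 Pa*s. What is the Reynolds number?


Step 1: Convert Dh to meters: Dh = 49e-6 m
Step 2: Re = rho * v * Dh / mu
Re = 998 * 0.01 * 49e-6 / 0.0016
Re = 0.306


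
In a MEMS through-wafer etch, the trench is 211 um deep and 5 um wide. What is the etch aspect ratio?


Step 1: AR = depth / width
Step 2: AR = 211 / 5
AR = 42.2


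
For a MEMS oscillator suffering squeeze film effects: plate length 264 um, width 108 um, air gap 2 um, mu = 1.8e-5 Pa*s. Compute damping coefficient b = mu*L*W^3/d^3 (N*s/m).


Step 1: Convert to SI.
L = 264e-6 m, W = 108e-6 m, d = 2e-6 m
Step 2: W^3 = (108e-6)^3 = 1.26e-12 m^3
Step 3: d^3 = (2e-6)^3 = 8.00e-18 m^3
Step 4: b = 1.8e-5 * 264e-6 * 1.26e-12 / 8.00e-18
b = 7.48e-04 N*s/m


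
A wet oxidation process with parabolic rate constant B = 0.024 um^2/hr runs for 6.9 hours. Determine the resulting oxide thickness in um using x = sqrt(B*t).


Step 1: Compute B*t = 0.024 * 6.9 = 0.1656
Step 2: x = sqrt(0.1656)
x = 0.407 um


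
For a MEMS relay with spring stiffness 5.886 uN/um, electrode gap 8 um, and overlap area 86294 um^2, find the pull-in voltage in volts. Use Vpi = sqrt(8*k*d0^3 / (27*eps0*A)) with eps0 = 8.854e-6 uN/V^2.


Step 1: Compute numerator: 8 * k * d0^3 = 8 * 5.886 * 8^3 = 24109.056
Step 2: Compute denominator: 27 * eps0 * A = 27 * 8.854e-6 * 86294 = 20.629271
Step 3: Vpi = sqrt(24109.056 / 20.629271)
Vpi = 34.19 V


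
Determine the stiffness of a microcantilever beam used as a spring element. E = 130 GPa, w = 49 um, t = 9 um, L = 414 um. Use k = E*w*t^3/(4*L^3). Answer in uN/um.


Step 1: Convert E to consistent units (1 GPa = 1000 uN/um^2).
E = 130 GPa = 130000 uN/um^2
Step 2: Compute t^3 = 9^3 = 729
Step 3: Compute L^3 = 414^3 = 70957944
Step 4: k = 130000 * 49 * 729 / (4 * 70957944)
k = 16.3609 uN/um


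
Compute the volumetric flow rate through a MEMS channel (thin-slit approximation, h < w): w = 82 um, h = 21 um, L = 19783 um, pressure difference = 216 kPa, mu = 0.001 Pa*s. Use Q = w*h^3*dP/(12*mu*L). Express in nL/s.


Step 1: Convert all dimensions to SI (meters).
w = 82e-6 m, h = 21e-6 m, L = 19783e-6 m, dP = 216e3 Pa
Step 2: Q = w * h^3 * dP / (12 * mu * L)
Q = 82e-6 * (21e-6)^3 * 216e3 / (12 * 0.001 * 19783e-6) = 6.909587e-10 m^3/s
Step 3: Convert Q from m^3/s to nL/s (1 m^3 = 1e12 nL, so multiply by 1e12).
Q = 690.959 nL/s


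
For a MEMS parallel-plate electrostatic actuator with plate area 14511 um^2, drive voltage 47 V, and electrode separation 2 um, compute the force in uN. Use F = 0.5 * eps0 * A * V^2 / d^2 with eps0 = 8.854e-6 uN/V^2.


Step 1: Identify parameters.
eps0 = 8.854e-6 uN/V^2, A = 14511 um^2, V = 47 V, d = 2 um
Step 2: Compute V^2 = 47^2 = 2209
Step 3: Compute d^2 = 2^2 = 4
Step 4: F = 0.5 * 8.854e-6 * 14511 * 2209 / 4
F = 35.477 uN


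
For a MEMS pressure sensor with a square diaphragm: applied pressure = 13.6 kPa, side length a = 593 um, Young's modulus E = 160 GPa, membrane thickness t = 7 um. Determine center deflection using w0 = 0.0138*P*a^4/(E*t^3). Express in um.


Step 1: Convert pressure to compatible units (E is in GPa, so P in GPa).
P = 13.6 kPa = 13.6e-6 GPa
Step 2: Compute numerator: 0.0138 * P * a^4.
a^4 = 593^4 = 123657019201
numerator = 0.0138 * 13.6e-6 * 123657019201 = 2.32079e+04
Step 3: Compute denominator: E * t^3 = 160 * 7^3 = 54880
Step 4: w0 = numerator / denominator = 2.32079e+04 / 54880 = 0.4229 um


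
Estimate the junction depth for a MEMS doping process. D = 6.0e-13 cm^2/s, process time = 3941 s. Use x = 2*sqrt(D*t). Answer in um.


Step 1: Compute D*t = 6.0e-13 * 3941 = 2.3646e-09 cm^2
Step 2: sqrt(D*t) = 4.8627e-05 cm
Step 3: x = 2 * 4.8627e-05 cm = 9.7254e-05 cm
Step 4: Convert to um (1 cm = 1e4 um): x = 0.973 um


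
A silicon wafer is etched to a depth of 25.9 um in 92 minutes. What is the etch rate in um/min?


Step 1: Etch rate = depth / time
Step 2: rate = 25.9 / 92
rate = 0.282 um/min


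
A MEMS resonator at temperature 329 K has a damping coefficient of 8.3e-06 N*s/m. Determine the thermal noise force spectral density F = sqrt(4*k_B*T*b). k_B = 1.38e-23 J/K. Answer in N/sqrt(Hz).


Step 1: Compute 4 * k_B * T * b
= 4 * 1.38e-23 * 329 * 8.3e-06
= 1.5073e-25 N^2/Hz
Step 2: F_noise = sqrt(1.5073e-25)
F_noise = 3.88e-13 N/sqrt(Hz)


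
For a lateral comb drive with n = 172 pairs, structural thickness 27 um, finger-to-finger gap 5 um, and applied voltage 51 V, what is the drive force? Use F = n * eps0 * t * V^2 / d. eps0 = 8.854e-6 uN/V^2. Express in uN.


Step 1: Parameters: n=172, eps0=8.854e-6 uN/V^2, t=27 um, V=51 V, d=5 um
Step 2: V^2 = 2601
Step 3: F = 172 * 8.854e-6 * 27 * 2601 / 5
F = 21.39 uN


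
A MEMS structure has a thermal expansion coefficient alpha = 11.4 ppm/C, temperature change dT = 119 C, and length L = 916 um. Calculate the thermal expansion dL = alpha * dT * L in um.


Step 1: Convert CTE: alpha = 11.4 ppm/C = 11.4e-6 /C
Step 2: dL = 11.4e-6 * 119 * 916
dL = 1.2426 um


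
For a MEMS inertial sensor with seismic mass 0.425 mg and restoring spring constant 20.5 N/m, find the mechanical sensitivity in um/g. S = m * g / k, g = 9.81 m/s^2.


Step 1: Convert mass: m = 0.425 mg = 4.25e-07 kg
Step 2: S = m * g / k = 4.25e-07 * 9.81 / 20.5
Step 3: S = 2.03e-07 m/g
Step 4: Convert to um/g: S = 0.203 um/g


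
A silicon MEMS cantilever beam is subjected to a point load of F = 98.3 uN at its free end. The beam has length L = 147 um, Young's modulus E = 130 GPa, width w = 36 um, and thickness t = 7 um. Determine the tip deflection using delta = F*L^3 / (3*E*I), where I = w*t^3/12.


Step 1: Calculate the second moment of area.
I = w * t^3 / 12 = 36 * 7^3 / 12 = 1029.0 um^4
Step 2: Convert E to consistent units (1 GPa = 1000 uN/um^2).
E = 130 GPa = 130000 uN/um^2
Step 3: Calculate tip deflection.
delta = F * L^3 / (3 * E * I)
delta = 98.3 * 147^3 / (3 * 130000 * 1029.0)
delta = 0.7781 um


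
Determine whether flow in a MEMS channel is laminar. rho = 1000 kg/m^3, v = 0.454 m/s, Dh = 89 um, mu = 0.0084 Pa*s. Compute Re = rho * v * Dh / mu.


Step 1: Convert Dh to meters: Dh = 89e-6 m
Step 2: Re = rho * v * Dh / mu
Re = 1000 * 0.454 * 89e-6 / 0.0084
Re = 4.81
Since Re = 4.81 is below ~2300, the flow is laminar.


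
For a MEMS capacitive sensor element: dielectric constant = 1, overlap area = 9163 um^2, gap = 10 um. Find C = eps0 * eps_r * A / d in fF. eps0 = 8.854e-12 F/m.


Step 1: Convert area to m^2: A = 9163e-12 m^2
Step 2: Convert gap to m: d = 10e-6 m
Step 3: C = eps0 * eps_r * A / d
C = 8.854e-12 * 1 * 9163e-12 / 10e-6
Step 4: Convert to fF (multiply by 1e15).
C = 8.11 fF


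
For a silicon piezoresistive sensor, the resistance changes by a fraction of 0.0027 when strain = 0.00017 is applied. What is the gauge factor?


Step 1: Identify values.
dR/R = 0.0027, strain = 0.00017
Step 2: GF = (dR/R) / strain = 0.0027 / 0.00017
GF = 15.9


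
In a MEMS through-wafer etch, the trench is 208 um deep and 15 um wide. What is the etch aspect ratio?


Step 1: AR = depth / width
Step 2: AR = 208 / 15
AR = 13.9


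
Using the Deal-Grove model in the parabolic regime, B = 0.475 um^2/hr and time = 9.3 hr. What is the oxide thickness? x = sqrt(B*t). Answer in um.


Step 1: Compute B*t = 0.475 * 9.3 = 4.4175
Step 2: x = sqrt(4.4175)
x = 2.102 um


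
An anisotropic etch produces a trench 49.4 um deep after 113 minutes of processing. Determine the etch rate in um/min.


Step 1: Etch rate = depth / time
Step 2: rate = 49.4 / 113
rate = 0.437 um/min


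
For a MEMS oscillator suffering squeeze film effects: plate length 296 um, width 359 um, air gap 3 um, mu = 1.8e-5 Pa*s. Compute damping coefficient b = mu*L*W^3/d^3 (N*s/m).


Step 1: Convert to SI.
L = 296e-6 m, W = 359e-6 m, d = 3e-6 m
Step 2: W^3 = (359e-6)^3 = 4.63e-11 m^3
Step 3: d^3 = (3e-6)^3 = 2.70e-17 m^3
Step 4: b = 1.8e-5 * 296e-6 * 4.63e-11 / 2.70e-17
b = 9.13e-03 N*s/m


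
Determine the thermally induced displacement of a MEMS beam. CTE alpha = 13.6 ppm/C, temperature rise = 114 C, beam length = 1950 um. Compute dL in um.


Step 1: Convert CTE: alpha = 13.6 ppm/C = 13.6e-6 /C
Step 2: dL = 13.6e-6 * 114 * 1950
dL = 3.0233 um


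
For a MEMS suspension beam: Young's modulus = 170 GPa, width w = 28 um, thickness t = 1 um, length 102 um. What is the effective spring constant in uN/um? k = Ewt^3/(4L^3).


Step 1: Convert E to consistent units (1 GPa = 1000 uN/um^2).
E = 170 GPa = 170000 uN/um^2
Step 2: Compute t^3 = 1^3 = 1
Step 3: Compute L^3 = 102^3 = 1061208
Step 4: k = 170000 * 28 * 1 / (4 * 1061208)
k = 1.1214 uN/um


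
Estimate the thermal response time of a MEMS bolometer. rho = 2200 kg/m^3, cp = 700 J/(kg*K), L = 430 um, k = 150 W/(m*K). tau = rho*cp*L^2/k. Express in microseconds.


Step 1: Convert L to m: L = 430e-6 m
Step 2: L^2 = (430e-6)^2 = 1.849e-07 m^2
Step 3: tau = 2200 * 700 * 1.849e-07 / 150 = 1.89830667e-03 s
Step 4: Convert to microseconds (multiply by 1e6).
tau = 1898.307 us


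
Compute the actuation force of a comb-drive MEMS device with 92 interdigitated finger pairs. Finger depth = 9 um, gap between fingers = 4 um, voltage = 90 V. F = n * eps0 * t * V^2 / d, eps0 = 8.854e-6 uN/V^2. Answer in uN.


Step 1: Parameters: n=92, eps0=8.854e-6 uN/V^2, t=9 um, V=90 V, d=4 um
Step 2: V^2 = 8100
Step 3: F = 92 * 8.854e-6 * 9 * 8100 / 4
F = 14.846 uN


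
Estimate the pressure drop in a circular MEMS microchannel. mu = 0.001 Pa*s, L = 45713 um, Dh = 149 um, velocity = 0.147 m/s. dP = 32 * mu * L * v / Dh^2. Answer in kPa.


Step 1: Convert to SI: L = 45713e-6 m, Dh = 149e-6 m
Step 2: dP = 32 * 0.001 * 45713e-6 * 0.147 / (149e-6)^2
Step 3: dP = 9685.78 Pa
Step 4: Convert to kPa: dP = 9.69 kPa


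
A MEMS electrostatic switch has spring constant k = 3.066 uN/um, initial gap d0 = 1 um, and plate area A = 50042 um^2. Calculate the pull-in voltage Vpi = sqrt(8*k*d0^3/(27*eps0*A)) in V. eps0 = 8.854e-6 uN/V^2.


Step 1: Compute numerator: 8 * k * d0^3 = 8 * 3.066 * 1^3 = 24.528
Step 2: Compute denominator: 27 * eps0 * A = 27 * 8.854e-6 * 50042 = 11.96294
Step 3: Vpi = sqrt(24.528 / 11.96294)
Vpi = 1.43 V


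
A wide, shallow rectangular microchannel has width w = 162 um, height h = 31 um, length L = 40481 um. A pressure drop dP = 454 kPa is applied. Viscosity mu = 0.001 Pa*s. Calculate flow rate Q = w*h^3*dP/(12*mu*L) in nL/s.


Step 1: Convert all dimensions to SI (meters).
w = 162e-6 m, h = 31e-6 m, L = 40481e-6 m, dP = 454e3 Pa
Step 2: Q = w * h^3 * dP / (12 * mu * L)
Q = 162e-6 * (31e-6)^3 * 454e3 / (12 * 0.001 * 40481e-6) = 4.51048736e-09 m^3/s
Step 3: Convert Q from m^3/s to nL/s (1 m^3 = 1e12 nL, so multiply by 1e12).
Q = 4510.487 nL/s


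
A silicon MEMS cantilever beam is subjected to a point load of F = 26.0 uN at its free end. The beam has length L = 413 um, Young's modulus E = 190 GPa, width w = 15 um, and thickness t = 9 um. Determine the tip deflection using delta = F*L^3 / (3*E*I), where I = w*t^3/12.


Step 1: Calculate the second moment of area.
I = w * t^3 / 12 = 15 * 9^3 / 12 = 911.25 um^4
Step 2: Convert E to consistent units (1 GPa = 1000 uN/um^2).
E = 190 GPa = 190000 uN/um^2
Step 3: Calculate tip deflection.
delta = F * L^3 / (3 * E * I)
delta = 26.0 * 413^3 / (3 * 190000 * 911.25)
delta = 3.5262 um


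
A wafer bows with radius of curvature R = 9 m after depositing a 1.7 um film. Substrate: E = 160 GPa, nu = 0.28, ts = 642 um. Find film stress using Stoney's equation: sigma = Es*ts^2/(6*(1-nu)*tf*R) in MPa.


Step 1: Compute numerator: Es * ts^2 = 160 * 642^2 = 65946240 (GPa*um^2)
Step 2: Compute denominator (R in um): 6*(1-nu)*tf*R = 6*0.72*1.7*9e6 = 66096000.0 (um^2)
Step 3: sigma (GPa) = 65946240 / 66096000.0 = 9.97734e-01 GPa
Step 4: Convert to MPa (x1000): sigma = 997.7 MPa


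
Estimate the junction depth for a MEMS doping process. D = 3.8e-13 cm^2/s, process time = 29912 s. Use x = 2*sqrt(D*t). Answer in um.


Step 1: Compute D*t = 3.8e-13 * 29912 = 1.136656e-08 cm^2
Step 2: sqrt(D*t) = 1.06614e-04 cm
Step 3: x = 2 * 1.06614e-04 cm = 2.13228e-04 cm
Step 4: Convert to um (1 cm = 1e4 um): x = 2.132 um


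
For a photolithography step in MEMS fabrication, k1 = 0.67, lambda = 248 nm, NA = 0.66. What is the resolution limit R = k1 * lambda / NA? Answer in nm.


Step 1: Identify values: k1 = 0.67, lambda = 248 nm, NA = 0.66
Step 2: R = k1 * lambda / NA
R = 0.67 * 248 / 0.66
R = 251.8 nm


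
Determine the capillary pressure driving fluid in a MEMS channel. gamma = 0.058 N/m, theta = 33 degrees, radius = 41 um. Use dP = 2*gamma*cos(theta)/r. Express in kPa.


Step 1: cos(33 deg) = 0.8387
Step 2: Convert r to m: r = 41e-6 m
Step 3: dP = 2 * 0.058 * 0.8387 / 41e-6 = 2372.9 Pa
Step 4: Convert Pa to kPa (divide by 1000).
dP = 2.37 kPa


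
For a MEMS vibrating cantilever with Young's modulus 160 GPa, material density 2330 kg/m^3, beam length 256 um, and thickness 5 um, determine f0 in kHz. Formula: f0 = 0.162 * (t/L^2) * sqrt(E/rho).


Step 1: Convert units to SI.
t_SI = 5e-6 m, L_SI = 256e-6 m
Step 2: Calculate sqrt(E/rho).
sqrt(160e9 / 2330) = 8286.71 m/s
Step 3: Compute f0.
f0 = 0.162 * 5e-6 / (256e-6)^2 * 8286.71 = 102420.6 Hz = 102.42 kHz


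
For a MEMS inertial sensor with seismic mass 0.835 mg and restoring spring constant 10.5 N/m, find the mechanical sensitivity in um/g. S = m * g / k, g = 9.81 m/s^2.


Step 1: Convert mass: m = 0.835 mg = 8.35e-07 kg
Step 2: S = m * g / k = 8.35e-07 * 9.81 / 10.5
Step 3: S = 7.80e-07 m/g
Step 4: Convert to um/g: S = 0.78 um/g


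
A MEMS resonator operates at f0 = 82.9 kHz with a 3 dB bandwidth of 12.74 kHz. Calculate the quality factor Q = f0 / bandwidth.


Step 1: Q = f0 / bandwidth
Step 2: Q = 82.9 / 12.74
Q = 6.5


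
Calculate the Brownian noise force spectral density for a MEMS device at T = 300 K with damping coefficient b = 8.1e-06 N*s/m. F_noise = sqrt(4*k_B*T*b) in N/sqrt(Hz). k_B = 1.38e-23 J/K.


Step 1: Compute 4 * k_B * T * b
= 4 * 1.38e-23 * 300 * 8.1e-06
= 1.3414e-25 N^2/Hz
Step 2: F_noise = sqrt(1.3414e-25)
F_noise = 3.66e-13 N/sqrt(Hz)


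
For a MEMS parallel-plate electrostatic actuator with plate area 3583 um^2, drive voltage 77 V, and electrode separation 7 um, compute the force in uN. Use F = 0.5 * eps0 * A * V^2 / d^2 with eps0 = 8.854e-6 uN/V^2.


Step 1: Identify parameters.
eps0 = 8.854e-6 uN/V^2, A = 3583 um^2, V = 77 V, d = 7 um
Step 2: Compute V^2 = 77^2 = 5929
Step 3: Compute d^2 = 7^2 = 49
Step 4: F = 0.5 * 8.854e-6 * 3583 * 5929 / 49
F = 1.919 uN


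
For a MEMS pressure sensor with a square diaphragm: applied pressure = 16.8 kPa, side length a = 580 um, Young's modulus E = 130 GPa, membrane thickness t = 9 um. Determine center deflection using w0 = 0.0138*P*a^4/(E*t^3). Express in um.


Step 1: Convert pressure to compatible units (E is in GPa, so P in GPa).
P = 16.8 kPa = 16.8e-6 GPa
Step 2: Compute numerator: 0.0138 * P * a^4.
a^4 = 580^4 = 113164960000
numerator = 0.0138 * 16.8e-6 * 113164960000 = 2.62362e+04
Step 3: Compute denominator: E * t^3 = 130 * 9^3 = 94770
Step 4: w0 = numerator / denominator = 2.62362e+04 / 94770 = 0.2768 um
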